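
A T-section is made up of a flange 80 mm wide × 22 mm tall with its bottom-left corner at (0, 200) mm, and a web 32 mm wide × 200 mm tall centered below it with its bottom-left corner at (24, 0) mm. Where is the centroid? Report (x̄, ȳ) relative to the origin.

x̄ = 40.00 mm, ȳ = 123.94 mm

Part | A | x̄ᵢ | ȳᵢ | A·x̄ᵢ | A·ȳᵢ
web | 6400.00 | 40.00 | 100.00 | 256000.00 | 640000.00
flange | 1760.00 | 40.00 | 211.00 | 70400.00 | 371360.00
Σ | 8160.00 |  |  | 326400.00 | 1011360.00
x̄ = 326400.00 / 8160.00 = 40.00 mm
ȳ = 1011360.00 / 8160.00 = 123.94 mm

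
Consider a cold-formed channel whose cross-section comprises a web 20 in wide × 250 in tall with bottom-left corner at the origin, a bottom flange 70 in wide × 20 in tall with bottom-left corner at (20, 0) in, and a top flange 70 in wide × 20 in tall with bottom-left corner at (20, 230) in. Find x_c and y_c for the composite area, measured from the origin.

x_c = 26.15 in, y_c = 125.00 in

web: A = 20 × 250 = 5000.00, centroid at (10.00, 125.00).
bottom flange: A = 70 × 20 = 1400.00, centroid at (55.00, 10.00).
top flange: A = 70 × 20 = 1400.00, centroid at (55.00, 240.00).
ΣA = 7800.00 in²
ΣAx_c = (5000.00)(10.00) + (1400.00)(55.00) + (1400.00)(55.00) = 204000.00 in³
ΣAy_c = (5000.00)(125.00) + (1400.00)(10.00) + (1400.00)(240.00) = 975000.00 in³
x_c = 204000.00 / 7800.00 = 26.15 in
y_c = 975000.00 / 7800.00 = 125.00 in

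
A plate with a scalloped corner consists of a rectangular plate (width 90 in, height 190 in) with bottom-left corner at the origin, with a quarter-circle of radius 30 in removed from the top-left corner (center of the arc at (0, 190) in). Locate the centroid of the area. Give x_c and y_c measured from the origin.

x_c = 46.39 in, y_c = 91.45 in

Part | A | x̄ᵢ | ȳᵢ | A·x̄ᵢ | A·ȳᵢ
plate | 17100.00 | 45.00 | 95.00 | 769500.00 | 1624500.00
removed quarter-circle | -706.86 | 12.73 | 177.27 | -9000.00 | -125303.09
Σ | 16393.14 |  |  | 760500.00 | 1499196.91
x_c = 760500.00 / 16393.14 = 46.39 in
y_c = 1499196.91 / 16393.14 = 91.45 in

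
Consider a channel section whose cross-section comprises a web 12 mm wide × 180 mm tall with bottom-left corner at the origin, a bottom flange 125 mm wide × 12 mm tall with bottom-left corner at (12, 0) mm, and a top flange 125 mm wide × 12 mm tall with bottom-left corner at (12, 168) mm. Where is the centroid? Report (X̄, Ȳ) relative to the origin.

web: A = 12 × 180 = 2160.00, centroid at (6.00, 90.00).
bottom flange: A = 125 × 12 = 1500.00, centroid at (74.50, 6.00).
top flange: A = 125 × 12 = 1500.00, centroid at (74.50, 174.00).
ΣA = 5160.00 mm²
ΣAX̄ = (2160.00)(6.00) + (1500.00)(74.50) + (1500.00)(74.50) = 236460.00 mm³
ΣAȲ = (2160.00)(90.00) + (1500.00)(6.00) + (1500.00)(174.00) = 464400.00 mm³
X̄ = 236460.00 / 5160.00 = 45.83 mm
Ȳ = 464400.00 / 5160.00 = 90.00 mm

X̄ = 45.83 mm, Ȳ = 90.00 mm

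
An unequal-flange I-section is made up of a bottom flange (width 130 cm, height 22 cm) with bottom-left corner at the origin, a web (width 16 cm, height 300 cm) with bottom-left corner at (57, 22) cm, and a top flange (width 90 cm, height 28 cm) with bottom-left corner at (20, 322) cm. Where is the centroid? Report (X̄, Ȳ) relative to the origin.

bottom flange: A = 130 × 22 = 2860.00, centroid at (65.00, 11.00).
web: A = 16 × 300 = 4800.00, centroid at (65.00, 172.00).
top flange: A = 90 × 28 = 2520.00, centroid at (65.00, 336.00).
ΣA = 10180.00 cm²
ΣAX̄ = (2860.00)(65.00) + (4800.00)(65.00) + (2520.00)(65.00) = 661700.00 cm³
ΣAȲ = (2860.00)(11.00) + (4800.00)(172.00) + (2520.00)(336.00) = 1703780.00 cm³
X̄ = 661700.00 / 10180.00 = 65.00 cm
Ȳ = 1703780.00 / 10180.00 = 167.37 cm

X̄ = 65.00 cm, Ȳ = 167.37 cm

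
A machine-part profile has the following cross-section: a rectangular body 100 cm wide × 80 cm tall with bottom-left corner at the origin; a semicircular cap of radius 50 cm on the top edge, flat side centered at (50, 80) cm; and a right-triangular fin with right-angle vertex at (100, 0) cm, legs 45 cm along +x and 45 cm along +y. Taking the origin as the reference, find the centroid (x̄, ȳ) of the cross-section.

x̄ = 55.09 cm, ȳ = 56.62 cm

rectangular body: A = 100 × 80 = 8000.00, centroid at (50.00, 40.00).
semicircular top: A = ½π·50² = 3926.99, centroid at (50.00, 101.22).
triangular fin: A = ½·45·45 = 1012.50, centroid at (115.00, 15.00).
ΣA = 12939.49 cm²
ΣAx̄ = (8000.00)(50.00) + (3926.99)(50.00) + (1012.50)(115.00) = 712787.04 cm³
ΣAȳ = (8000.00)(40.00) + (3926.99)(101.22) + (1012.50)(15.00) = 732680.10 cm³
x̄ = 712787.04 / 12939.49 = 55.09 cm
ȳ = 732680.10 / 12939.49 = 56.62 cm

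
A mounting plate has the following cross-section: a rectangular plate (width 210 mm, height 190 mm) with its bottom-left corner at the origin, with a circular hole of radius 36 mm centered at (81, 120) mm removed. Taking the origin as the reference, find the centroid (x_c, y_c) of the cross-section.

plate: A = 210 × 190 = 39900.00, centroid at (105.00, 95.00).
hole: A = −π·36² = -4071.50, centroid at (81.00, 120.00).
ΣA = 35828.50 mm²
ΣAx_c = (39900.00)(105.00) + (-4071.50)(81.00) = 3859708.17 mm³
ΣAy_c = (39900.00)(95.00) + (-4071.50)(120.00) = 3301919.51 mm³
x_c = 3859708.17 / 35828.50 = 107.73 mm
y_c = 3301919.51 / 35828.50 = 92.16 mm

x_c = 107.73 mm, y_c = 92.16 mm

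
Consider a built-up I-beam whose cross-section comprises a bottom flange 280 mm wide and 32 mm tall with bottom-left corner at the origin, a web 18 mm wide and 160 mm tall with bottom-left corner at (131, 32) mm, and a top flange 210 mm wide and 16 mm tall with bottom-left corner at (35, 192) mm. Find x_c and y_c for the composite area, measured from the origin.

x_c = 140.00 mm, y_c = 74.86 mm

Part | A | x̄ᵢ | ȳᵢ | A·x̄ᵢ | A·ȳᵢ
bottom flange | 8960.00 | 140.00 | 16.00 | 1254400.00 | 143360.00
web | 2880.00 | 140.00 | 112.00 | 403200.00 | 322560.00
top flange | 3360.00 | 140.00 | 200.00 | 470400.00 | 672000.00
Σ | 15200.00 |  |  | 2128000.00 | 1137920.00
x_c = 2128000.00 / 15200.00 = 140.00 mm
y_c = 1137920.00 / 15200.00 = 74.86 mm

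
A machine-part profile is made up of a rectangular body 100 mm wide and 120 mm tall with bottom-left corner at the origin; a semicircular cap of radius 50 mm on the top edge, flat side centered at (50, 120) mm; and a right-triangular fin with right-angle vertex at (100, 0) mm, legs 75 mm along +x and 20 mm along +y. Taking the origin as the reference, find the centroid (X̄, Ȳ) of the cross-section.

rectangular body: A = 100 × 120 = 12000.00, centroid at (50.00, 60.00).
semicircular top: A = ½π·50² = 3926.99, centroid at (50.00, 141.22).
triangular fin: A = ½·75·20 = 750.00, centroid at (125.00, 6.67).
ΣA = 16676.99 mm², ΣAX̄ = 890099.54 mm³, ΣAȲ = 1279572.23 mm³.
X̄ = 890099.54/16676.99 = 53.37 mm; Ȳ = 1279572.23/16676.99 = 76.73 mm.

X̄ = 53.37 mm, Ȳ = 76.73 mm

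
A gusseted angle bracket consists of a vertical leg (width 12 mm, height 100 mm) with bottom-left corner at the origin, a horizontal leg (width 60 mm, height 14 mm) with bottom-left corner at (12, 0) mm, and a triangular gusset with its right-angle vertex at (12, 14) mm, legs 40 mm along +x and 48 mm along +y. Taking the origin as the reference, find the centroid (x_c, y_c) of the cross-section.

x_c = 22.27 mm, y_c = 31.56 mm

vertical leg: A = 12 × 100 = 1200.00, centroid at (6.00, 50.00).
horizontal leg: A = 60 × 14 = 840.00, centroid at (42.00, 7.00).
gusset: A = ½·40·48 = 960.00, centroid at (25.33, 30.00).
ΣA = 3000.00 mm², ΣAx_c = 66800.00 mm³, ΣAy_c = 94680.00 mm³.
x_c = 66800.00/3000.00 = 22.27 mm; y_c = 94680.00/3000.00 = 31.56 mm.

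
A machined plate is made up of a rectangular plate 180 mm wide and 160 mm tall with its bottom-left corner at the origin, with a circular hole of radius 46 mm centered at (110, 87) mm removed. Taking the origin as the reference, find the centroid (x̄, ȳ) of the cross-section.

plate: A = 180 × 160 = 28800.00, centroid at (90.00, 80.00).
hole: A = −π·46² = -6647.61, centroid at (110.00, 87.00).
ΣA = 22152.39 mm², ΣAx̄ = 1860762.89 mm³, ΣAȳ = 1725657.93 mm³.
x̄ = 1860762.89/22152.39 = 84.00 mm; ȳ = 1725657.93/22152.39 = 77.90 mm.

x̄ = 84.00 mm, ȳ = 77.90 mm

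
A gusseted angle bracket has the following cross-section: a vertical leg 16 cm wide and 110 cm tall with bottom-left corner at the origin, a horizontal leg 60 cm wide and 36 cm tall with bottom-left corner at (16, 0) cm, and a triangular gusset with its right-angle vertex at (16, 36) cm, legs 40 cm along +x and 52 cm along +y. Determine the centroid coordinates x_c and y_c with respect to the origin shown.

x_c = 29.02 cm, y_c = 38.54 cm

vertical leg: A = 16 × 110 = 1760.00, centroid at (8.00, 55.00).
horizontal leg: A = 60 × 36 = 2160.00, centroid at (46.00, 18.00).
gusset: A = ½·40·52 = 1040.00, centroid at (29.33, 53.33).
ΣA = 4960.00 cm²
ΣAx_c = (1760.00)(8.00) + (2160.00)(46.00) + (1040.00)(29.33) = 143946.67 cm³
ΣAy_c = (1760.00)(55.00) + (2160.00)(18.00) + (1040.00)(53.33) = 191146.67 cm³
x_c = 143946.67 / 4960.00 = 29.02 cm
y_c = 191146.67 / 4960.00 = 38.54 cm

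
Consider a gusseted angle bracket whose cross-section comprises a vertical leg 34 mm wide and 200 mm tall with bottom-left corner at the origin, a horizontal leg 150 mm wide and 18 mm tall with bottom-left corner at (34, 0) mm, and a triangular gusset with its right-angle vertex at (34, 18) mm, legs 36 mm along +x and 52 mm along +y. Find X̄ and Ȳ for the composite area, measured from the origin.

X̄ = 43.40 mm, Ȳ = 70.66 mm

vertical leg: A = 34 × 200 = 6800.00, centroid at (17.00, 100.00).
horizontal leg: A = 150 × 18 = 2700.00, centroid at (109.00, 9.00).
gusset: A = ½·36·52 = 936.00, centroid at (46.00, 35.33).
ΣA = 10436.00 mm², ΣAX̄ = 452956.00 mm³, ΣAȲ = 737372.00 mm³.
X̄ = 452956.00/10436.00 = 43.40 mm; Ȳ = 737372.00/10436.00 = 70.66 mm.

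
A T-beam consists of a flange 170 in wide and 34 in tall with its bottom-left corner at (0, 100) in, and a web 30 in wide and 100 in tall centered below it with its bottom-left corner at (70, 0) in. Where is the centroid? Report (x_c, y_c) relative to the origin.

web: A = 30 × 100 = 3000.00, centroid at (85.00, 50.00).
flange: A = 170 × 34 = 5780.00, centroid at (85.00, 117.00).
ΣA = 8780.00 in², ΣAx_c = 746300.00 in³, ΣAy_c = 826260.00 in³.
x_c = 746300.00/8780.00 = 85.00 in; y_c = 826260.00/8780.00 = 94.11 in.

x_c = 85.00 in, y_c = 94.11 in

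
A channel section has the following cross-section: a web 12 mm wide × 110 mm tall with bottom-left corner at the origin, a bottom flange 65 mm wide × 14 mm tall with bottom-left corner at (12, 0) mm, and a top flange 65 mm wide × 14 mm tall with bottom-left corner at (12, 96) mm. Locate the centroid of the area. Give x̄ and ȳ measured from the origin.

x̄ = 28.32 mm, ȳ = 55.00 mm

web: A = 12 × 110 = 1320.00, centroid at (6.00, 55.00).
bottom flange: A = 65 × 14 = 910.00, centroid at (44.50, 7.00).
top flange: A = 65 × 14 = 910.00, centroid at (44.50, 103.00).
ΣA = 3140.00 mm², ΣAx̄ = 88910.00 mm³, ΣAȳ = 172700.00 mm³.
x̄ = 88910.00/3140.00 = 28.32 mm; ȳ = 172700.00/3140.00 = 55.00 mm.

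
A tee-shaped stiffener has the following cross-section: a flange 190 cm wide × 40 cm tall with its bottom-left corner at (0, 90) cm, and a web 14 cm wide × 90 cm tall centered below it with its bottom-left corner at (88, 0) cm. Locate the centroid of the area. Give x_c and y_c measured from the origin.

web: A = 14 × 90 = 1260.00, centroid at (95.00, 45.00).
flange: A = 190 × 40 = 7600.00, centroid at (95.00, 110.00).
ΣA = 8860.00 cm², ΣAx_c = 841700.00 cm³, ΣAy_c = 892700.00 cm³.
x_c = 841700.00/8860.00 = 95.00 cm; y_c = 892700.00/8860.00 = 100.76 cm.

x_c = 95.00 cm, y_c = 100.76 cm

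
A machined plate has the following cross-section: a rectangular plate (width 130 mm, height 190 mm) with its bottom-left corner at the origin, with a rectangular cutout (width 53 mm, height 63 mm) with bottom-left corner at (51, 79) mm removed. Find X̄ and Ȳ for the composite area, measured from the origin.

X̄ = 63.05 mm, Ȳ = 92.58 mm

plate: A = 130 × 190 = 24700.00, centroid at (65.00, 95.00).
hole: A = −(53 × 63) = -3339.00, centroid at (77.50, 110.50).
ΣA = 21361.00 mm²
ΣAX̄ = (24700.00)(65.00) + (-3339.00)(77.50) = 1346727.50 mm³
ΣAȲ = (24700.00)(95.00) + (-3339.00)(110.50) = 1977540.50 mm³
X̄ = 1346727.50 / 21361.00 = 63.05 mm
Ȳ = 1977540.50 / 21361.00 = 92.58 mm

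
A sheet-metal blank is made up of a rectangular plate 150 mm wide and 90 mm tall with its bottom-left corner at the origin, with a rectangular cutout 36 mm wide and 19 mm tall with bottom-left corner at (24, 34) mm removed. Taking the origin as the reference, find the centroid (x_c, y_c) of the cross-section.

plate: A = 150 × 90 = 13500.00, centroid at (75.00, 45.00).
hole: A = −(36 × 19) = -684.00, centroid at (42.00, 43.50).
ΣA = 12816.00 mm², ΣAx_c = 983772.00 mm³, ΣAy_c = 577746.00 mm³.
x_c = 983772.00/12816.00 = 76.76 mm; y_c = 577746.00/12816.00 = 45.08 mm.

x_c = 76.76 mm, y_c = 45.08 mm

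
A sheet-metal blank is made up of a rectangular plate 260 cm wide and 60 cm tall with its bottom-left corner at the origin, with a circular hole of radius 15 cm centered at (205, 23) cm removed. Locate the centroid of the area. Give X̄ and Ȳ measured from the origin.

plate: A = 260 × 60 = 15600.00, centroid at (130.00, 30.00).
hole: A = −π·15² = -706.86, centroid at (205.00, 23.00).
ΣA = 14893.14 cm², ΣAX̄ = 1883094.04 cm³, ΣAȲ = 451742.26 cm³.
X̄ = 1883094.04/14893.14 = 126.44 cm; Ȳ = 451742.26/14893.14 = 30.33 cm.

X̄ = 126.44 cm, Ȳ = 30.33 cm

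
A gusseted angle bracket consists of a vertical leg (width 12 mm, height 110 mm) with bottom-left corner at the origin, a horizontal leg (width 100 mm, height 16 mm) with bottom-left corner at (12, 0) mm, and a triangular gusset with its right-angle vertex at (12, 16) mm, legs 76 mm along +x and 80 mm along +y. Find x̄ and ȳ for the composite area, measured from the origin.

x̄ = 37.02 mm, ȳ = 36.09 mm

vertical leg: A = 12 × 110 = 1320.00, centroid at (6.00, 55.00).
horizontal leg: A = 100 × 16 = 1600.00, centroid at (62.00, 8.00).
gusset: A = ½·76·80 = 3040.00, centroid at (37.33, 42.67).
ΣA = 5960.00 mm², ΣAx̄ = 220613.33 mm³, ΣAȳ = 215106.67 mm³.
x̄ = 220613.33/5960.00 = 37.02 mm; ȳ = 215106.67/5960.00 = 36.09 mm.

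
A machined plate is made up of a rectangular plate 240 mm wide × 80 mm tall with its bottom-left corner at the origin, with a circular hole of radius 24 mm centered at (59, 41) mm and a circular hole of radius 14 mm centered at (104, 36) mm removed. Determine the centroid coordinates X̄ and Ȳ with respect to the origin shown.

Part | A | x̄ᵢ | ȳᵢ | A·x̄ᵢ | A·ȳᵢ
plate | 19200.00 | 120.00 | 40.00 | 2304000.00 | 768000.00
hole 1 | -1809.56 | 59.00 | 41.00 | -106763.88 | -74191.85
hole 2 | -615.75 | 104.00 | 36.00 | -64038.22 | -22167.08
Σ | 16774.69 |  |  | 2133197.89 | 671641.07
X̄ = 2133197.89 / 16774.69 = 127.17 mm
Ȳ = 671641.07 / 16774.69 = 40.04 mm

X̄ = 127.17 mm, Ȳ = 40.04 mm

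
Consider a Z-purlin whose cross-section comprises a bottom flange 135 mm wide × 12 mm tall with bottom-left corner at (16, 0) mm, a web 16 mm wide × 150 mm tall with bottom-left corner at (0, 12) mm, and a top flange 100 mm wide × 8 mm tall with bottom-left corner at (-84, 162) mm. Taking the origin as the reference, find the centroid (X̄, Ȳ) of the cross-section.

X̄ = 26.40 mm, Ȳ = 72.89 mm

bottom flange: A = 135 × 12 = 1620.00, centroid at (83.50, 6.00).
web: A = 16 × 150 = 2400.00, centroid at (8.00, 87.00).
top flange: A = 100 × 8 = 800.00, centroid at (-34.00, 166.00).
ΣA = 4820.00 mm²
ΣAX̄ = (1620.00)(83.50) + (2400.00)(8.00) + (800.00)(-34.00) = 127270.00 mm³
ΣAȲ = (1620.00)(6.00) + (2400.00)(87.00) + (800.00)(166.00) = 351320.00 mm³
X̄ = 127270.00 / 4820.00 = 26.40 mm
Ȳ = 351320.00 / 4820.00 = 72.89 mm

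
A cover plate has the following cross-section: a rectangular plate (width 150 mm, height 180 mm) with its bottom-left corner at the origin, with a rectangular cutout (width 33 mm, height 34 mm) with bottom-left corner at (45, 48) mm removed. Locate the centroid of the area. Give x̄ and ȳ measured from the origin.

plate: A = 150 × 180 = 27000.00, centroid at (75.00, 90.00).
hole: A = −(33 × 34) = -1122.00, centroid at (61.50, 65.00).
ΣA = 25878.00 mm², ΣAx̄ = 1955997.00 mm³, ΣAȳ = 2357070.00 mm³.
x̄ = 1955997.00/25878.00 = 75.59 mm; ȳ = 2357070.00/25878.00 = 91.08 mm.

x̄ = 75.59 mm, ȳ = 91.08 mm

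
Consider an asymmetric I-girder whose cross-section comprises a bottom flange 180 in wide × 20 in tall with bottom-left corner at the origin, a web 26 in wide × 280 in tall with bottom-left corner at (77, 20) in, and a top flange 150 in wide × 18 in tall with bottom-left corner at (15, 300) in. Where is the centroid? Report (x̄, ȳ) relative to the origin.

x̄ = 90.00 in, ȳ = 149.86 in

bottom flange: A = 180 × 20 = 3600.00, centroid at (90.00, 10.00).
web: A = 26 × 280 = 7280.00, centroid at (90.00, 160.00).
top flange: A = 150 × 18 = 2700.00, centroid at (90.00, 309.00).
ΣA = 13580.00 in², ΣAx̄ = 1222200.00 in³, ΣAȳ = 2035100.00 in³.
x̄ = 1222200.00/13580.00 = 90.00 in; ȳ = 2035100.00/13580.00 = 149.86 in.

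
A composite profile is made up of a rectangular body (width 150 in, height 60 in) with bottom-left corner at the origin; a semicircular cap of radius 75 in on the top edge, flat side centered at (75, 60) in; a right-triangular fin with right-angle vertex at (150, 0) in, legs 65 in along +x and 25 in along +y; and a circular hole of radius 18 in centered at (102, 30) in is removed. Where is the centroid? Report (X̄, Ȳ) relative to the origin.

X̄ = 77.90 in, Ȳ = 59.99 in

rectangular body: A = 150 × 60 = 9000.00, centroid at (75.00, 30.00).
semicircular top: A = ½π·75² = 8835.73, centroid at (75.00, 91.83).
triangular fin: A = ½·65·25 = 812.50, centroid at (171.67, 8.33).
hole: A = −π·18² = -1017.88, centroid at (102.00, 30.00).
ΣA = 17630.35 in²
ΣAX̄ = (9000.00)(75.00) + (8835.73)(75.00) + (812.50)(171.67) + (-1017.88)(102.00) = 1373335.51 in³
ΣAȲ = (9000.00)(30.00) + (8835.73)(91.83) + (812.50)(8.33) + (-1017.88)(30.00) = 1057628.31 in³
X̄ = 1373335.51 / 17630.35 = 77.90 in
Ȳ = 1057628.31 / 17630.35 = 59.99 in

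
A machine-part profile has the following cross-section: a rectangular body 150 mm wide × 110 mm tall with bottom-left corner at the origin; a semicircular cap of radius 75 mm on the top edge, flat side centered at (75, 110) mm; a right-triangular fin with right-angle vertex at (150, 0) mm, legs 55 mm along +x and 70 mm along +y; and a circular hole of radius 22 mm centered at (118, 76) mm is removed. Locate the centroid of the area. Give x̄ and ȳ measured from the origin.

x̄ = 79.44 mm, ȳ = 81.20 mm

rectangular body: A = 150 × 110 = 16500.00, centroid at (75.00, 55.00).
semicircular top: A = ½π·75² = 8835.73, centroid at (75.00, 141.83).
triangular fin: A = ½·55·70 = 1925.00, centroid at (168.33, 23.33).
hole: A = −π·22² = -1520.53, centroid at (118.00, 76.00).
ΣA = 25740.20 mm², ΣAx̄ = 2044798.73 mm³, ΣAȳ = 2090036.55 mm³.
x̄ = 2044798.73/25740.20 = 79.44 mm; ȳ = 2090036.55/25740.20 = 81.20 mm.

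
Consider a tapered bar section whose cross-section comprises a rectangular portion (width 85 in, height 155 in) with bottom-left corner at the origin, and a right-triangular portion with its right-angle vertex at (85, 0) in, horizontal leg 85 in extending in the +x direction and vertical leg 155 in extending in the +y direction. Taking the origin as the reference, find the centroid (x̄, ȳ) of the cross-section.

x̄ = 66.11 in, ȳ = 68.89 in

Part | A | x̄ᵢ | ȳᵢ | A·x̄ᵢ | A·ȳᵢ
rectangular portion | 13175.00 | 42.50 | 77.50 | 559937.50 | 1021062.50
triangular portion | 6587.50 | 113.33 | 51.67 | 746583.33 | 340354.17
Σ | 19762.50 |  |  | 1306520.83 | 1361416.67
x̄ = 1306520.83 / 19762.50 = 66.11 in
ȳ = 1361416.67 / 19762.50 = 68.89 in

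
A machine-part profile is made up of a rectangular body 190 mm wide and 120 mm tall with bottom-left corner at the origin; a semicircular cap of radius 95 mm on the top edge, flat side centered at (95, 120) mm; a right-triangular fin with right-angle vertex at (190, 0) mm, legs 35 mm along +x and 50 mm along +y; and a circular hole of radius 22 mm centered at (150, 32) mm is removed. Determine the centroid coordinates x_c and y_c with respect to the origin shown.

rectangular body: A = 190 × 120 = 22800.00, centroid at (95.00, 60.00).
semicircular top: A = ½π·95² = 14176.44, centroid at (95.00, 160.32).
triangular fin: A = ½·35·50 = 875.00, centroid at (201.67, 16.67).
hole: A = −π·22² = -1520.53, centroid at (150.00, 32.00).
ΣA = 36330.91 mm², ΣAx_c = 3461140.21 mm³, ΣAy_c = 3606682.10 mm³.
x_c = 3461140.21/36330.91 = 95.27 mm; y_c = 3606682.10/36330.91 = 99.27 mm.

x_c = 95.27 mm, y_c = 99.27 mm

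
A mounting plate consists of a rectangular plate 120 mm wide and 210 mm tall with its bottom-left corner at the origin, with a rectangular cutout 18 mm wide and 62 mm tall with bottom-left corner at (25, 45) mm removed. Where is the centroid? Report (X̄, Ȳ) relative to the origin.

plate: A = 120 × 210 = 25200.00, centroid at (60.00, 105.00).
hole: A = −(18 × 62) = -1116.00, centroid at (34.00, 76.00).
ΣA = 24084.00 mm²
ΣAX̄ = (25200.00)(60.00) + (-1116.00)(34.00) = 1474056.00 mm³
ΣAȲ = (25200.00)(105.00) + (-1116.00)(76.00) = 2561184.00 mm³
X̄ = 1474056.00 / 24084.00 = 61.20 mm
Ȳ = 2561184.00 / 24084.00 = 106.34 mm

X̄ = 61.20 mm, Ȳ = 106.34 mm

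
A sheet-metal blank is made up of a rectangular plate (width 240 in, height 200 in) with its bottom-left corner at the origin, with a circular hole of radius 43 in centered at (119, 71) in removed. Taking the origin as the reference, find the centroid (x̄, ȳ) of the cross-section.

x̄ = 120.14 in, ȳ = 103.99 in

Part | A | x̄ᵢ | ȳᵢ | A·x̄ᵢ | A·ȳᵢ
plate | 48000.00 | 120.00 | 100.00 | 5760000.00 | 4800000.00
hole | -5808.80 | 119.00 | 71.00 | -691247.77 | -412425.14
Σ | 42191.20 |  |  | 5068752.23 | 4387574.86
x̄ = 5068752.23 / 42191.20 = 120.14 in
ȳ = 4387574.86 / 42191.20 = 103.99 in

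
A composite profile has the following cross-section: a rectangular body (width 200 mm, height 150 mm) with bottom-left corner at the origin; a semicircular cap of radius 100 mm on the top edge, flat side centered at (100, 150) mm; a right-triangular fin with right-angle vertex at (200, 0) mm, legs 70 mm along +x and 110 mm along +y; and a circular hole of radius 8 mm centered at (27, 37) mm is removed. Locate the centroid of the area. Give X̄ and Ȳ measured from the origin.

rectangular body: A = 200 × 150 = 30000.00, centroid at (100.00, 75.00).
semicircular top: A = ½π·100² = 15707.96, centroid at (100.00, 192.44).
triangular fin: A = ½·70·110 = 3850.00, centroid at (223.33, 36.67).
hole: A = −π·8² = -201.06, centroid at (27.00, 37.00).
ΣA = 49356.90 mm², ΣAX̄ = 5425200.99 mm³, ΣAȲ = 5406588.53 mm³.
X̄ = 5425200.99/49356.90 = 109.92 mm; Ȳ = 5406588.53/49356.90 = 109.54 mm.

X̄ = 109.92 mm, Ȳ = 109.54 mm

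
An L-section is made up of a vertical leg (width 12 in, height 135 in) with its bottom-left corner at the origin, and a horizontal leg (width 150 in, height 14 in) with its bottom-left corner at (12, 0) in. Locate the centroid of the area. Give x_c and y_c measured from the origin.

vertical leg: A = 12 × 135 = 1620.00, centroid at (6.00, 67.50).
horizontal leg: A = 150 × 14 = 2100.00, centroid at (87.00, 7.00).
ΣA = 3720.00 in²
ΣAx_c = (1620.00)(6.00) + (2100.00)(87.00) = 192420.00 in³
ΣAy_c = (1620.00)(67.50) + (2100.00)(7.00) = 124050.00 in³
x_c = 192420.00 / 3720.00 = 51.73 in
y_c = 124050.00 / 3720.00 = 33.35 in

x_c = 51.73 in, y_c = 33.35 in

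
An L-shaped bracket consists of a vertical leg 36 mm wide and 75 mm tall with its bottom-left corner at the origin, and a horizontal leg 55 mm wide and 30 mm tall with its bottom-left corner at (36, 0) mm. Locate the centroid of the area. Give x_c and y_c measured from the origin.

Part | A | x̄ᵢ | ȳᵢ | A·x̄ᵢ | A·ȳᵢ
vertical leg | 2700.00 | 18.00 | 37.50 | 48600.00 | 101250.00
horizontal leg | 1650.00 | 63.50 | 15.00 | 104775.00 | 24750.00
Σ | 4350.00 |  |  | 153375.00 | 126000.00
x_c = 153375.00 / 4350.00 = 35.26 mm
y_c = 126000.00 / 4350.00 = 28.97 mm

x_c = 35.26 mm, y_c = 28.97 mm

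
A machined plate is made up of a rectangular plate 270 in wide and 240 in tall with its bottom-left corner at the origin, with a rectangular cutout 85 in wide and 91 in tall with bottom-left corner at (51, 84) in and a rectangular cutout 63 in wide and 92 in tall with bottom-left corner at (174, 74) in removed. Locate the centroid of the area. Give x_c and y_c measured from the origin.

x_c = 133.29 in, y_c = 118.57 in

Part | A | x̄ᵢ | ȳᵢ | A·x̄ᵢ | A·ȳᵢ
plate | 64800.00 | 135.00 | 120.00 | 8748000.00 | 7776000.00
hole 1 | -7735.00 | 93.50 | 129.50 | -723222.50 | -1001682.50
hole 2 | -5796.00 | 205.50 | 120.00 | -1191078.00 | -695520.00
Σ | 51269.00 |  |  | 6833699.50 | 6078797.50
x_c = 6833699.50 / 51269.00 = 133.29 in
y_c = 6078797.50 / 51269.00 = 118.57 in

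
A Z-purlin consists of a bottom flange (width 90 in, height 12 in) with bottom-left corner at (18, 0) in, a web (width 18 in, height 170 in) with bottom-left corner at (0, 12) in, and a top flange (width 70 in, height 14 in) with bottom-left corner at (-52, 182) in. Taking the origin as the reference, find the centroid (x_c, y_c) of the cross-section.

Part | A | x̄ᵢ | ȳᵢ | A·x̄ᵢ | A·ȳᵢ
bottom flange | 1080.00 | 63.00 | 6.00 | 68040.00 | 6480.00
web | 3060.00 | 9.00 | 97.00 | 27540.00 | 296820.00
top flange | 980.00 | -17.00 | 189.00 | -16660.00 | 185220.00
Σ | 5120.00 |  |  | 78920.00 | 488520.00
x_c = 78920.00 / 5120.00 = 15.41 in
y_c = 488520.00 / 5120.00 = 95.41 in

x_c = 15.41 in, y_c = 95.41 in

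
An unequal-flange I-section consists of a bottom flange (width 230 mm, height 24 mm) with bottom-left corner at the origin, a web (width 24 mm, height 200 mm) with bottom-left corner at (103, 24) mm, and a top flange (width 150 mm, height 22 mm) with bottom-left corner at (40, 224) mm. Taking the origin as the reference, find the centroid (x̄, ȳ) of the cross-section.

x̄ = 115.00 mm, ȳ = 105.50 mm

bottom flange: A = 230 × 24 = 5520.00, centroid at (115.00, 12.00).
web: A = 24 × 200 = 4800.00, centroid at (115.00, 124.00).
top flange: A = 150 × 22 = 3300.00, centroid at (115.00, 235.00).
ΣA = 13620.00 mm²
ΣAx̄ = (5520.00)(115.00) + (4800.00)(115.00) + (3300.00)(115.00) = 1566300.00 mm³
ΣAȳ = (5520.00)(12.00) + (4800.00)(124.00) + (3300.00)(235.00) = 1436940.00 mm³
x̄ = 1566300.00 / 13620.00 = 115.00 mm
ȳ = 1436940.00 / 13620.00 = 105.50 mm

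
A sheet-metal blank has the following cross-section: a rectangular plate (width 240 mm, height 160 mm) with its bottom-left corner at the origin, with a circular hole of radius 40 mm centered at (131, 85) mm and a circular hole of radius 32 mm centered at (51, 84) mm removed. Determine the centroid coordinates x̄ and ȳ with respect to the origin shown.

x̄ = 125.53 mm, ȳ = 78.74 mm

plate: A = 240 × 160 = 38400.00, centroid at (120.00, 80.00).
hole 1: A = −π·40² = -5026.55, centroid at (131.00, 85.00).
hole 2: A = −π·32² = -3216.99, centroid at (51.00, 84.00).
ΣA = 30156.46 mm², ΣAx̄ = 3785455.65 mm³, ΣAȳ = 2374516.17 mm³.
x̄ = 3785455.65/30156.46 = 125.53 mm; ȳ = 2374516.17/30156.46 = 78.74 mm.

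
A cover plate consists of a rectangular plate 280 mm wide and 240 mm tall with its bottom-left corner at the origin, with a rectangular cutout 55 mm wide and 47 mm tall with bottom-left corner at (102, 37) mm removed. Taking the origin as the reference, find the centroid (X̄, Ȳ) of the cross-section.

X̄ = 140.42 mm, Ȳ = 122.38 mm

plate: A = 280 × 240 = 67200.00, centroid at (140.00, 120.00).
hole: A = −(55 × 47) = -2585.00, centroid at (129.50, 60.50).
ΣA = 64615.00 mm²
ΣAX̄ = (67200.00)(140.00) + (-2585.00)(129.50) = 9073242.50 mm³
ΣAȲ = (67200.00)(120.00) + (-2585.00)(60.50) = 7907607.50 mm³
X̄ = 9073242.50 / 64615.00 = 140.42 mm
Ȳ = 7907607.50 / 64615.00 = 122.38 mm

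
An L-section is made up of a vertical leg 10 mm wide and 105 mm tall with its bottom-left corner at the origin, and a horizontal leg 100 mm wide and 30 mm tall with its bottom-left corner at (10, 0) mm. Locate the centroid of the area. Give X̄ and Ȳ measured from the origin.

vertical leg: A = 10 × 105 = 1050.00, centroid at (5.00, 52.50).
horizontal leg: A = 100 × 30 = 3000.00, centroid at (60.00, 15.00).
ΣA = 4050.00 mm², ΣAX̄ = 185250.00 mm³, ΣAȲ = 100125.00 mm³.
X̄ = 185250.00/4050.00 = 45.74 mm; Ȳ = 100125.00/4050.00 = 24.72 mm.

X̄ = 45.74 mm, Ȳ = 24.72 mm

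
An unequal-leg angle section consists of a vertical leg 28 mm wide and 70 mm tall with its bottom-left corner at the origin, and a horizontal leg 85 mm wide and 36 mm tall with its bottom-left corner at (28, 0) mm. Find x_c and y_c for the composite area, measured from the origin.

x_c = 48.44 mm, y_c = 24.64 mm

vertical leg: A = 28 × 70 = 1960.00, centroid at (14.00, 35.00).
horizontal leg: A = 85 × 36 = 3060.00, centroid at (70.50, 18.00).
ΣA = 5020.00 mm², ΣAx_c = 243170.00 mm³, ΣAy_c = 123680.00 mm³.
x_c = 243170.00/5020.00 = 48.44 mm; y_c = 123680.00/5020.00 = 24.64 mm.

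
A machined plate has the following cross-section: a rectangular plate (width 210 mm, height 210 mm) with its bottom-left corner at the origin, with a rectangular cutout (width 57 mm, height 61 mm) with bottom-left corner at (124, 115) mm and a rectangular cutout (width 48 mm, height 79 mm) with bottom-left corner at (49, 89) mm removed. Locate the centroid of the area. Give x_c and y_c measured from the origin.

plate: A = 210 × 210 = 44100.00, centroid at (105.00, 105.00).
hole 1: A = −(57 × 61) = -3477.00, centroid at (152.50, 145.50).
hole 2: A = −(48 × 79) = -3792.00, centroid at (73.00, 128.50).
ΣA = 36831.00 mm²
ΣAx_c = (44100.00)(105.00) + (-3477.00)(152.50) + (-3792.00)(73.00) = 3823441.50 mm³
ΣAy_c = (44100.00)(105.00) + (-3477.00)(145.50) + (-3792.00)(128.50) = 3637324.50 mm³
x_c = 3823441.50 / 36831.00 = 103.81 mm
y_c = 3637324.50 / 36831.00 = 98.76 mm

x_c = 103.81 mm, y_c = 98.76 mm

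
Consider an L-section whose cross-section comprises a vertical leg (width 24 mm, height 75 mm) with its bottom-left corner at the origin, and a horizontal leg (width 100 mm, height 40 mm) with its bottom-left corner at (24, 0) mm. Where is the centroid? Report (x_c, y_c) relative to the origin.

Part | A | x̄ᵢ | ȳᵢ | A·x̄ᵢ | A·ȳᵢ
vertical leg | 1800.00 | 12.00 | 37.50 | 21600.00 | 67500.00
horizontal leg | 4000.00 | 74.00 | 20.00 | 296000.00 | 80000.00
Σ | 5800.00 |  |  | 317600.00 | 147500.00
x_c = 317600.00 / 5800.00 = 54.76 mm
y_c = 147500.00 / 5800.00 = 25.43 mm

x_c = 54.76 mm, y_c = 25.43 mm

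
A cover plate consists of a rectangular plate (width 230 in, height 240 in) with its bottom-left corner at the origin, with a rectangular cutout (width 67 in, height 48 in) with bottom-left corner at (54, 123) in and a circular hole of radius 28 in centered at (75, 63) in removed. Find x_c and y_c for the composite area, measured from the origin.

plate: A = 230 × 240 = 55200.00, centroid at (115.00, 120.00).
hole 1: A = −(67 × 48) = -3216.00, centroid at (87.50, 147.00).
hole 2: A = −π·28² = -2463.01, centroid at (75.00, 63.00).
ΣA = 49520.99 in², ΣAx_c = 5881874.35 in³, ΣAy_c = 5996078.46 in³.
x_c = 5881874.35/49520.99 = 118.78 in; y_c = 5996078.46/49520.99 = 121.08 in.

x_c = 118.78 in, y_c = 121.08 in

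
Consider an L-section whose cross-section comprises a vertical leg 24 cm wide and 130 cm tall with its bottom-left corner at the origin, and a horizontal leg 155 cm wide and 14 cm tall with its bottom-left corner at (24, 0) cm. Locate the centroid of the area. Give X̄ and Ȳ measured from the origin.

vertical leg: A = 24 × 130 = 3120.00, centroid at (12.00, 65.00).
horizontal leg: A = 155 × 14 = 2170.00, centroid at (101.50, 7.00).
ΣA = 5290.00 cm², ΣAX̄ = 257695.00 cm³, ΣAȲ = 217990.00 cm³.
X̄ = 257695.00/5290.00 = 48.71 cm; Ȳ = 217990.00/5290.00 = 41.21 cm.

X̄ = 48.71 cm, Ȳ = 41.21 cm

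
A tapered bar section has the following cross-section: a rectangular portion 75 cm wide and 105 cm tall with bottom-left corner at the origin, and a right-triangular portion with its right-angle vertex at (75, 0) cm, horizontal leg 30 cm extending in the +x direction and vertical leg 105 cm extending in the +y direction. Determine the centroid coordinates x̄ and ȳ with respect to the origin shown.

x̄ = 45.42 cm, ȳ = 49.58 cm

rectangular portion: A = 75 × 105 = 7875.00, centroid at (37.50, 52.50).
triangular portion: A = ½·30·105 = 1575.00, centroid at (85.00, 35.00).
ΣA = 9450.00 cm²
ΣAx̄ = (7875.00)(37.50) + (1575.00)(85.00) = 429187.50 cm³
ΣAȳ = (7875.00)(52.50) + (1575.00)(35.00) = 468562.50 cm³
x̄ = 429187.50 / 9450.00 = 45.42 cm
ȳ = 468562.50 / 9450.00 = 49.58 cm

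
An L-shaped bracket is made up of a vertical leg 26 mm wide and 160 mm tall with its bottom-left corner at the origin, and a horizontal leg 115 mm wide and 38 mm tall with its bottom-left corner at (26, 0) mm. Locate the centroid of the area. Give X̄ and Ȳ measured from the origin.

X̄ = 49.12 mm, Ȳ = 48.75 mm

Part | A | x̄ᵢ | ȳᵢ | A·x̄ᵢ | A·ȳᵢ
vertical leg | 4160.00 | 13.00 | 80.00 | 54080.00 | 332800.00
horizontal leg | 4370.00 | 83.50 | 19.00 | 364895.00 | 83030.00
Σ | 8530.00 |  |  | 418975.00 | 415830.00
X̄ = 418975.00 / 8530.00 = 49.12 mm
Ȳ = 415830.00 / 8530.00 = 48.75 mm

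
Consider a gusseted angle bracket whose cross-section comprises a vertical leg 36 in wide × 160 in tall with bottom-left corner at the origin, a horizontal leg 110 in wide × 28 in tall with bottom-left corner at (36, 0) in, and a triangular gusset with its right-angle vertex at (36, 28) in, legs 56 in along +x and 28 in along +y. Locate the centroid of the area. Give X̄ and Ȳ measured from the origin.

vertical leg: A = 36 × 160 = 5760.00, centroid at (18.00, 80.00).
horizontal leg: A = 110 × 28 = 3080.00, centroid at (91.00, 14.00).
gusset: A = ½·56·28 = 784.00, centroid at (54.67, 37.33).
ΣA = 9624.00 in²
ΣAX̄ = (5760.00)(18.00) + (3080.00)(91.00) + (784.00)(54.67) = 426818.67 in³
ΣAȲ = (5760.00)(80.00) + (3080.00)(14.00) + (784.00)(37.33) = 533189.33 in³
X̄ = 426818.67 / 9624.00 = 44.35 in
Ȳ = 533189.33 / 9624.00 = 55.40 in

X̄ = 44.35 in, Ȳ = 55.40 in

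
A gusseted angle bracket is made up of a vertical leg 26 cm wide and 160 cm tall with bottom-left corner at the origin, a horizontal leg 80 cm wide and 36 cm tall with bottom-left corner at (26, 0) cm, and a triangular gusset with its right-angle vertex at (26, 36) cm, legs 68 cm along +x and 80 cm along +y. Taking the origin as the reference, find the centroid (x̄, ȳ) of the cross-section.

x̄ = 38.58 cm, ȳ = 56.87 cm

vertical leg: A = 26 × 160 = 4160.00, centroid at (13.00, 80.00).
horizontal leg: A = 80 × 36 = 2880.00, centroid at (66.00, 18.00).
gusset: A = ½·68·80 = 2720.00, centroid at (48.67, 62.67).
ΣA = 9760.00 cm²
ΣAx̄ = (4160.00)(13.00) + (2880.00)(66.00) + (2720.00)(48.67) = 376533.33 cm³
ΣAȳ = (4160.00)(80.00) + (2880.00)(18.00) + (2720.00)(62.67) = 555093.33 cm³
x̄ = 376533.33 / 9760.00 = 38.58 cm
ȳ = 555093.33 / 9760.00 = 56.87 cm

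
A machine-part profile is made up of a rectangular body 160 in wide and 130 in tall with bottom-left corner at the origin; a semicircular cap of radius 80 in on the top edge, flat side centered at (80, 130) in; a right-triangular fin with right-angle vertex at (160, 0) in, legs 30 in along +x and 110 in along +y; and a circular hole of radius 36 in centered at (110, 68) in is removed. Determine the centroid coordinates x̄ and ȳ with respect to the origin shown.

rectangular body: A = 160 × 130 = 20800.00, centroid at (80.00, 65.00).
semicircular top: A = ½π·80² = 10053.10, centroid at (80.00, 163.95).
triangular fin: A = ½·30·110 = 1650.00, centroid at (170.00, 36.67).
hole: A = −π·36² = -4071.50, centroid at (110.00, 68.00).
ΣA = 28431.59 in², ΣAx̄ = 2300882.27 in³, ΣAȳ = 2783873.60 in³.
x̄ = 2300882.27/28431.59 = 80.93 in; ȳ = 2783873.60/28431.59 = 97.91 in.

x̄ = 80.93 in, ȳ = 97.91 in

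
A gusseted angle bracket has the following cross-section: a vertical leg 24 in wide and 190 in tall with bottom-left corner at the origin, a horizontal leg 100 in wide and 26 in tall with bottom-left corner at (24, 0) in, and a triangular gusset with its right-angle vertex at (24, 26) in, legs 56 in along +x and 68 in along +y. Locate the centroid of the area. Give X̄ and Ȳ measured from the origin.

vertical leg: A = 24 × 190 = 4560.00, centroid at (12.00, 95.00).
horizontal leg: A = 100 × 26 = 2600.00, centroid at (74.00, 13.00).
gusset: A = ½·56·68 = 1904.00, centroid at (42.67, 48.67).
ΣA = 9064.00 in², ΣAX̄ = 328357.33 in³, ΣAȲ = 559661.33 in³.
X̄ = 328357.33/9064.00 = 36.23 in; Ȳ = 559661.33/9064.00 = 61.75 in.

X̄ = 36.23 in, Ȳ = 61.75 in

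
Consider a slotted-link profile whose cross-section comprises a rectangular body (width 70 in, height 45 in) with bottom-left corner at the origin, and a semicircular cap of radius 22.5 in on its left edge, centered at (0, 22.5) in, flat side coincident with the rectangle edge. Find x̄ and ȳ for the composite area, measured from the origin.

Part | A | x̄ᵢ | ȳᵢ | A·x̄ᵢ | A·ȳᵢ
rectangular body | 3150.00 | 35.00 | 22.50 | 110250.00 | 70875.00
semicircular end | 795.22 | -9.55 | 22.50 | -7593.75 | 17892.35
Σ | 3945.22 |  |  | 102656.25 | 88767.35
x̄ = 102656.25 / 3945.22 = 26.02 in
ȳ = 88767.35 / 3945.22 = 22.50 in

x̄ = 26.02 in, ȳ = 22.50 in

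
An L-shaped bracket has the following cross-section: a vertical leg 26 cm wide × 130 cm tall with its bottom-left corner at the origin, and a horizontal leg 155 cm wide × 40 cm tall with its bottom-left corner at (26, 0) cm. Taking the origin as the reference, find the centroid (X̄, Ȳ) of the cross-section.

X̄ = 71.57 cm, Ȳ = 35.88 cm

vertical leg: A = 26 × 130 = 3380.00, centroid at (13.00, 65.00).
horizontal leg: A = 155 × 40 = 6200.00, centroid at (103.50, 20.00).
ΣA = 9580.00 cm², ΣAX̄ = 685640.00 cm³, ΣAȲ = 343700.00 cm³.
X̄ = 685640.00/9580.00 = 71.57 cm; Ȳ = 343700.00/9580.00 = 35.88 cm.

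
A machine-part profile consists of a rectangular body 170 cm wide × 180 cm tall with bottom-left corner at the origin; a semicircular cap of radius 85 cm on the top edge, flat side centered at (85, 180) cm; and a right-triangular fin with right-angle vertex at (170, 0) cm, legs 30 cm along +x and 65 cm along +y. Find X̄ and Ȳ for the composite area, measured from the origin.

rectangular body: A = 170 × 180 = 30600.00, centroid at (85.00, 90.00).
semicircular top: A = ½π·85² = 11349.00, centroid at (85.00, 216.08).
triangular fin: A = ½·30·65 = 975.00, centroid at (180.00, 21.67).
ΣA = 42924.00 cm²
ΣAX̄ = (30600.00)(85.00) + (11349.00)(85.00) + (975.00)(180.00) = 3741165.29 cm³
ΣAȲ = (30600.00)(90.00) + (11349.00)(216.08) + (975.00)(21.67) = 5227362.29 cm³
X̄ = 3741165.29 / 42924.00 = 87.16 cm
Ȳ = 5227362.29 / 42924.00 = 121.78 cm

X̄ = 87.16 cm, Ȳ = 121.78 cm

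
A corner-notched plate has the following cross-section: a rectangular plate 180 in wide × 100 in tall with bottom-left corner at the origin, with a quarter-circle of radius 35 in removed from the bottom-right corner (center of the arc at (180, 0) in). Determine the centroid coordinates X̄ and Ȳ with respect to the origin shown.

Part | A | x̄ᵢ | ȳᵢ | A·x̄ᵢ | A·ȳᵢ
plate | 18000.00 | 90.00 | 50.00 | 1620000.00 | 900000.00
removed quarter-circle | -962.11 | 165.15 | 14.85 | -158888.63 | -14291.67
Σ | 17037.89 |  |  | 1461111.37 | 885708.33
X̄ = 1461111.37 / 17037.89 = 85.76 in
Ȳ = 885708.33 / 17037.89 = 51.98 in

X̄ = 85.76 in, Ȳ = 51.98 in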